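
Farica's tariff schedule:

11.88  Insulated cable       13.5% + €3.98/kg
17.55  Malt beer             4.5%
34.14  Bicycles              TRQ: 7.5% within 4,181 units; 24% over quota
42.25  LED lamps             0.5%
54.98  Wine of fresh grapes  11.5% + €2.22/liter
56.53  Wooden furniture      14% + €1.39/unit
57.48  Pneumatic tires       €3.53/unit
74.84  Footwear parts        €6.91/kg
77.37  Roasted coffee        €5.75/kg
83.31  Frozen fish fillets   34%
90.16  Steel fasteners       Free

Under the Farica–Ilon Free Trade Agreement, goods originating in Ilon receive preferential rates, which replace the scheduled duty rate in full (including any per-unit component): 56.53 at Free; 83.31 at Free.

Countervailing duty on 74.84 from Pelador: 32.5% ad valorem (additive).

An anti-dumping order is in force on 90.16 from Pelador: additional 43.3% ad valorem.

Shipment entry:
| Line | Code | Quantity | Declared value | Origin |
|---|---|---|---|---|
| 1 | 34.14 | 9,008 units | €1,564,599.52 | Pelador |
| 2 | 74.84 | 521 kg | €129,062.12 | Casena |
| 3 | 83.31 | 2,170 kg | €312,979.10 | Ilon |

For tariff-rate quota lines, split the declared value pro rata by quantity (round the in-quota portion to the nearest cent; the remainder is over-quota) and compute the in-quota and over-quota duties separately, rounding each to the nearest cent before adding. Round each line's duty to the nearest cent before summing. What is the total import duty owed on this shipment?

€259,281.34

Line 1 (34.14, Pelador, 9,008 units, €1,564,599.52):
Code 34.14 is under a tariff-rate quota (threshold 4,181 units). In-quota: 4,181 units at 7.5%; over-quota: 4,827 units at 24%.
Pro-rata value split: in-quota = €1,564,599.52 × 4,181/9,008 = €726,197.89; over-quota = €1,564,599.52 − €726,197.89 = €838,401.63.
In-quota duty = €726,197.89 × 7.5% = €54,464.84. Over-quota duty = €838,401.63 × 24% = €201,216.39.
Line duty = €54,464.84 + €201,216.39 = €255,681.23.
Line 2 (74.84, Casena, 521 kg, €129,062.12):
Base rate for 74.84 is €6.91/kg.
The additional-duty order on 74.84 targets Pelador, not Casena; it does not apply.
Duty = 521 × €6.91 = €3,600.11.
Line 3 (83.31, Ilon, 2,170 kg, €312,979.10):
Base rate for 83.31 is 34%.
Origin Ilon qualifies under the Farica–Ilon agreement and 83.31 is covered: preferential rate Free applies instead.
Duty = €312,979.10 × 0% = €0.00.
Total = €255,681.23 + €3,600.11 + €0.00 = €259,281.34.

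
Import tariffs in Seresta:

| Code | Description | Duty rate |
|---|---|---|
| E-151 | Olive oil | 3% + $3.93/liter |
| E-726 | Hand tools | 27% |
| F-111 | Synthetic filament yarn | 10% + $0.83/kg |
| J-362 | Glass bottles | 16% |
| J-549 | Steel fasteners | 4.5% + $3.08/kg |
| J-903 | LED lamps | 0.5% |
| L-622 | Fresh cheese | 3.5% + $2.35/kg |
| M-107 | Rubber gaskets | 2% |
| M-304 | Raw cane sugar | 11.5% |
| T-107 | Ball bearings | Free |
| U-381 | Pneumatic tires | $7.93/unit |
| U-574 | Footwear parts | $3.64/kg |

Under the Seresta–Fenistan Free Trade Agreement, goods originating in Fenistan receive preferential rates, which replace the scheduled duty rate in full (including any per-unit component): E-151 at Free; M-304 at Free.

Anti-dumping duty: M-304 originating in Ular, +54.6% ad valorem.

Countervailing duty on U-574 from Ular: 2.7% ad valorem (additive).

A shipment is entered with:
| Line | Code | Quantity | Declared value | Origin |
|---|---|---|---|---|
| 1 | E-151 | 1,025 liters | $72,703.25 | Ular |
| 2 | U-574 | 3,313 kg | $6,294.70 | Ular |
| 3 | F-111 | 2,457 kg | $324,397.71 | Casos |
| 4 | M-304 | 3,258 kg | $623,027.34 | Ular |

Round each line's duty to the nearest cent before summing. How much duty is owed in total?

$464,738.78

Line 1 (E-151, Ular, 1,025 liters, $72,703.25):
Base rate for E-151 is 3% + $3.93/liter.
E-151 has an FTA preferential rate, but origin Ular is not Fenistan; base rate stands.
Duty = $72,703.25 × 3% + 1,025 × $3.93 = $6,209.35.
Line 2 (U-574, Ular, 3,313 kg, $6,294.70):
Base rate for U-574 is $3.64/kg.
Additional duty on U-574 from Ular: +2.7% ad valorem. Applied ad valorem rate = 2.7%.
Duty = $6,294.70 × 2.7% + 3,313 × $3.64 = $12,229.28.
Line 3 (F-111, Casos, 2,457 kg, $324,397.71):
Base rate for F-111 is 10% + $0.83/kg.
Duty = $324,397.71 × 10% + 2,457 × $0.83 = $34,479.08.
Line 4 (M-304, Ular, 3,258 kg, $623,027.34):
Base rate for M-304 is 11.5%.
M-304 has an FTA preferential rate, but origin Ular is not Fenistan; base rate stands.
Additional duty on M-304 from Ular: +54.6%. Applied ad valorem rate: 11.5% + 54.6% = 66.1%.
Duty = $623,027.34 × 66.1% = $411,821.07.
Total = $6,209.35 + $12,229.28 + $34,479.08 + $411,821.07 = $464,738.78.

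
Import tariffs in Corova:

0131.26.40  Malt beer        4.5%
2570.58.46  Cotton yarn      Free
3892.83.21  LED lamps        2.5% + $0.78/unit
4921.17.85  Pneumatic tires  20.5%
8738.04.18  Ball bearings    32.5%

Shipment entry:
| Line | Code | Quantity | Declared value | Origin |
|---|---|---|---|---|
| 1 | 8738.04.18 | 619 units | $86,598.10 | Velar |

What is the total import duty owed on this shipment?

$28,144.38

Line 1 (8738.04.18, Velar, 619 units, $86,598.10):
Base rate for 8738.04.18 is 32.5%.
Duty = $86,598.10 × 32.5% = $28,144.38.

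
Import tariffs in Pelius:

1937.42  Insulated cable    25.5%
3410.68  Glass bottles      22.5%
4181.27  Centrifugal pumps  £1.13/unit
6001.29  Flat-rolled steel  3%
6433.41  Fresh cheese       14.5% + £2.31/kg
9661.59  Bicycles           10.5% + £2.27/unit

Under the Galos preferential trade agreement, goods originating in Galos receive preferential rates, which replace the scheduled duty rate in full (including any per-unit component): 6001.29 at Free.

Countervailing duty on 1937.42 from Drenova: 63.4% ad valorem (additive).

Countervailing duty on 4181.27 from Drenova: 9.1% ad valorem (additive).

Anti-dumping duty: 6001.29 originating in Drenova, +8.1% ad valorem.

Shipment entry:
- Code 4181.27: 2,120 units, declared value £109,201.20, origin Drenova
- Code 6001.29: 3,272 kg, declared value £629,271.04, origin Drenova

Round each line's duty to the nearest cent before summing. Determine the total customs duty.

£82,182.00

Line 1 (4181.27, Drenova, 2,120 units, £109,201.20):
Base rate for 4181.27 is £1.13/unit.
Additional duty on 4181.27 from Drenova: +9.1% ad valorem. Applied ad valorem rate = 9.1%.
Duty = £109,201.20 × 9.1% + 2,120 × £1.13 = £12,332.91.
Line 2 (6001.29, Drenova, 3,272 kg, £629,271.04):
Base rate for 6001.29 is 3%.
6001.29 has an FTA preferential rate, but origin Drenova is not Galos; base rate stands.
Additional duty on 6001.29 from Drenova: +8.1%. Applied ad valorem rate: 3% + 8.1% = 11.1%.
Duty = £629,271.04 × 11.1% = £69,849.09.
Total = £12,332.91 + £69,849.09 = £82,182.00.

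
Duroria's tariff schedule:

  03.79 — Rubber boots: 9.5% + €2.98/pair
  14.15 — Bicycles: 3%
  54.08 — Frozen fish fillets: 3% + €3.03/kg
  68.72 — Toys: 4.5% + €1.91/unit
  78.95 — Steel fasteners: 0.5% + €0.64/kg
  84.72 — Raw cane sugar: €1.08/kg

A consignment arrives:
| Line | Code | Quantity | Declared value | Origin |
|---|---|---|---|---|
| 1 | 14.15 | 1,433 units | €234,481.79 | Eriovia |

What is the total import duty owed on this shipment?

Line 1 (14.15, Eriovia, 1,433 units, €234,481.79):
Base rate for 14.15 is 3%.
Duty = €234,481.79 × 3% = €7,034.45.

€7,034.45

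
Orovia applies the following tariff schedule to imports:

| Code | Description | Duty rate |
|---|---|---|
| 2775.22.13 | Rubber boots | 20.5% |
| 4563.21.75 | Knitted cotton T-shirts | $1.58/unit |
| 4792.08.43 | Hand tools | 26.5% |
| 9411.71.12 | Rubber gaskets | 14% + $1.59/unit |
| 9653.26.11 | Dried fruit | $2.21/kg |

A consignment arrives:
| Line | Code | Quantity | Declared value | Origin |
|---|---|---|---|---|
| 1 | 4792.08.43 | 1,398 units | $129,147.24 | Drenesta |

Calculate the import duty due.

$34,224.02

Line 1 (4792.08.43, Drenesta, 1,398 units, $129,147.24):
Base rate for 4792.08.43 is 26.5%.
Duty = $129,147.24 × 26.5% = $34,224.02.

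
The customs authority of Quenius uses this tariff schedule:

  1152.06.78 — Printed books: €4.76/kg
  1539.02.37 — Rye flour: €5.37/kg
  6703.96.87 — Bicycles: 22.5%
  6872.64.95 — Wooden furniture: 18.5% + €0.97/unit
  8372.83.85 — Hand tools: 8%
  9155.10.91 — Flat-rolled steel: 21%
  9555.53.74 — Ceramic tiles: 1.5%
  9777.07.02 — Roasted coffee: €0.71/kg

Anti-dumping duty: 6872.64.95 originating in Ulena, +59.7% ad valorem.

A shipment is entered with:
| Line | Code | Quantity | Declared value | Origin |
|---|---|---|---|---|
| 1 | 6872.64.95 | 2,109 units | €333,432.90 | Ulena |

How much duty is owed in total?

Line 1 (6872.64.95, Ulena, 2,109 units, €333,432.90):
Base rate for 6872.64.95 is 18.5% + €0.97/unit.
Additional duty on 6872.64.95 from Ulena: +59.7%. Applied ad valorem rate: 18.5% + 59.7% = 78.2%.
Duty = €333,432.90 × 78.2% + 2,109 × €0.97 = €262,790.26.

€262,790.26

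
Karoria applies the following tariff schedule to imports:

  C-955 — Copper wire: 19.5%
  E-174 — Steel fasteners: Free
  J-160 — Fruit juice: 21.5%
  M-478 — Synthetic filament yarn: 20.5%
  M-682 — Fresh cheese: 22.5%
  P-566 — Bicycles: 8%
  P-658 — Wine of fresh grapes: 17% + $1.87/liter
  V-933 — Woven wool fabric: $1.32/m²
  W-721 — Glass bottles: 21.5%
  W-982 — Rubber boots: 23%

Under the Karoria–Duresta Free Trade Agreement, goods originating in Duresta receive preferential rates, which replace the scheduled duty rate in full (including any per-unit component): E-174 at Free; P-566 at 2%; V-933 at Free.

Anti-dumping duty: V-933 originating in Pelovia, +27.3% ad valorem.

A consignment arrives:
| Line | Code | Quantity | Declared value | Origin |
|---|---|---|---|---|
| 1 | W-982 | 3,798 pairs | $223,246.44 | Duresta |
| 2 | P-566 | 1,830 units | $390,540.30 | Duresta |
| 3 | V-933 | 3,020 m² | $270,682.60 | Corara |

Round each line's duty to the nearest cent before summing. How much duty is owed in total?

Line 1 (W-982, Duresta, 3,798 pairs, $223,246.44):
Base rate for W-982 is 23%.
Origin Duresta is the FTA partner but W-982 is not on the preference list; base rate stands.
Duty = $223,246.44 × 23% = $51,346.68.
Line 2 (P-566, Duresta, 1,830 units, $390,540.30):
Base rate for P-566 is 8%.
Origin Duresta qualifies under the Karoria–Duresta agreement and P-566 is covered: preferential rate 2% applies instead.
Duty = $390,540.30 × 2% = $7,810.81.
Line 3 (V-933, Corara, 3,020 m², $270,682.60):
Base rate for V-933 is $1.32/m².
V-933 has an FTA preferential rate, but origin Corara is not Duresta; base rate stands.
The additional-duty order on V-933 targets Pelovia, not Corara; it does not apply.
Duty = 3,020 × $1.32 = $3,986.40.
Total = $51,346.68 + $7,810.81 + $3,986.40 = $63,143.89.

$63,143.89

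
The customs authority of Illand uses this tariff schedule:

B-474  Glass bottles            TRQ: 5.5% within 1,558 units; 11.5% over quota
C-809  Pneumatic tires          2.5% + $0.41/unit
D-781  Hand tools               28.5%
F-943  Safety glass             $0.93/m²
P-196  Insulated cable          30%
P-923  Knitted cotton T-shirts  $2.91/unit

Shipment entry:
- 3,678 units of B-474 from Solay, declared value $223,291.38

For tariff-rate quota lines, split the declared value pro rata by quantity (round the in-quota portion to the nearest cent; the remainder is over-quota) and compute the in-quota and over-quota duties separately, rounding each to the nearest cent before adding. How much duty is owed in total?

$20,003.34

Line 1 (B-474, Solay, 3,678 units, $223,291.38):
Code B-474 is under a tariff-rate quota (threshold 1,558 units). In-quota: 1,558 units at 5.5%; over-quota: 2,120 units at 11.5%.
Pro-rata value split: in-quota = $223,291.38 × 1,558/3,678 = $94,586.18; over-quota = $223,291.38 − $94,586.18 = $128,705.20.
In-quota duty = $94,586.18 × 5.5% = $5,202.24. Over-quota duty = $128,705.20 × 11.5% = $14,801.10.
Line duty = $5,202.24 + $14,801.10 = $20,003.34.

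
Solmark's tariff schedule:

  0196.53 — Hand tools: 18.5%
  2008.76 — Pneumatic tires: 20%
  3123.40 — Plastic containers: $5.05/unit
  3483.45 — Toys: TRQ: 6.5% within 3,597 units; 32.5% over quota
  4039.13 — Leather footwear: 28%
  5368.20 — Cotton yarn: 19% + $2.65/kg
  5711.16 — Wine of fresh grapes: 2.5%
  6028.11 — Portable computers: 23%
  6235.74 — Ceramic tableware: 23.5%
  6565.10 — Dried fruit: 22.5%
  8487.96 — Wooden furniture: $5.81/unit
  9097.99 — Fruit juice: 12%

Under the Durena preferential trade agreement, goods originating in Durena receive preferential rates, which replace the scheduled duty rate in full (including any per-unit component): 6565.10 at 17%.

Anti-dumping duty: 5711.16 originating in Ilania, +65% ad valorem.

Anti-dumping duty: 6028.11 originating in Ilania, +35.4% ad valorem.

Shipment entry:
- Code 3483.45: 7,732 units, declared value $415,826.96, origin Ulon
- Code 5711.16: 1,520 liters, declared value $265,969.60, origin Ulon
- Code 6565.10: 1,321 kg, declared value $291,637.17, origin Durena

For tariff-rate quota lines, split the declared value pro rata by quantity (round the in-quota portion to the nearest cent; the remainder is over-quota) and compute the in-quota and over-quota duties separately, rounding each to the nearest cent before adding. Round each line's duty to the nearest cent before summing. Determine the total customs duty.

Line 1 (3483.45, Ulon, 7,732 units, $415,826.96):
Code 3483.45 is under a tariff-rate quota (threshold 3,597 units). In-quota: 3,597 units at 6.5%; over-quota: 4,135 units at 32.5%.
Pro-rata value split: in-quota = $415,826.96 × 3,597/7,732 = $193,446.66; over-quota = $415,826.96 − $193,446.66 = $222,380.30.
In-quota duty = $193,446.66 × 6.5% = $12,574.03. Over-quota duty = $222,380.30 × 32.5% = $72,273.60.
Line duty = $12,574.03 + $72,273.60 = $84,847.63.
Line 2 (5711.16, Ulon, 1,520 liters, $265,969.60):
Base rate for 5711.16 is 2.5%.
The additional-duty order on 5711.16 targets Ilania, not Ulon; it does not apply.
Duty = $265,969.60 × 2.5% = $6,649.24.
Line 3 (6565.10, Durena, 1,321 kg, $291,637.17):
Base rate for 6565.10 is 22.5%.
Origin Durena qualifies under the Solmark–Durena agreement and 6565.10 is covered: preferential rate 17% applies instead.
Duty = $291,637.17 × 17% = $49,578.32.
Total = $84,847.63 + $6,649.24 + $49,578.32 = $141,075.19.

$141,075.19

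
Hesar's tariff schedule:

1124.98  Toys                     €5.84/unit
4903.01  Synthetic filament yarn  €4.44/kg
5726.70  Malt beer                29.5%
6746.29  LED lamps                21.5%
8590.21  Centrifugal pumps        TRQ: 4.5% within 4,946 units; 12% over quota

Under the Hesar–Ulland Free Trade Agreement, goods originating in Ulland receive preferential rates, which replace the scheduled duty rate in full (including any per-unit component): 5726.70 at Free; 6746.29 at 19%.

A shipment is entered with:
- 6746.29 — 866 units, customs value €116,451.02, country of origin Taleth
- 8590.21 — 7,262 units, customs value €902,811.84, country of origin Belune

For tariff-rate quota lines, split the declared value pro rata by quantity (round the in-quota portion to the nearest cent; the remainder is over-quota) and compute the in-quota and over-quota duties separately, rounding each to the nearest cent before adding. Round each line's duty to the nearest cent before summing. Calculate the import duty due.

Line 1 (6746.29, Taleth, 866 units, €116,451.02):
Base rate for 6746.29 is 21.5%.
6746.29 has an FTA preferential rate, but origin Taleth is not Ulland; base rate stands.
Duty = €116,451.02 × 21.5% = €25,036.97.
Line 2 (8590.21, Belune, 7,262 units, €902,811.84):
Code 8590.21 is under a tariff-rate quota (threshold 4,946 units). In-quota: 4,946 units at 4.5%; over-quota: 2,316 units at 12%.
Pro-rata value split: in-quota = €902,811.84 × 4,946/7,262 = €614,886.72; over-quota = €902,811.84 − €614,886.72 = €287,925.12.
In-quota duty = €614,886.72 × 4.5% = €27,669.90. Over-quota duty = €287,925.12 × 12% = €34,551.01.
Line duty = €27,669.90 + €34,551.01 = €62,220.91.
Total = €25,036.97 + €62,220.91 = €87,257.88.

€87,257.88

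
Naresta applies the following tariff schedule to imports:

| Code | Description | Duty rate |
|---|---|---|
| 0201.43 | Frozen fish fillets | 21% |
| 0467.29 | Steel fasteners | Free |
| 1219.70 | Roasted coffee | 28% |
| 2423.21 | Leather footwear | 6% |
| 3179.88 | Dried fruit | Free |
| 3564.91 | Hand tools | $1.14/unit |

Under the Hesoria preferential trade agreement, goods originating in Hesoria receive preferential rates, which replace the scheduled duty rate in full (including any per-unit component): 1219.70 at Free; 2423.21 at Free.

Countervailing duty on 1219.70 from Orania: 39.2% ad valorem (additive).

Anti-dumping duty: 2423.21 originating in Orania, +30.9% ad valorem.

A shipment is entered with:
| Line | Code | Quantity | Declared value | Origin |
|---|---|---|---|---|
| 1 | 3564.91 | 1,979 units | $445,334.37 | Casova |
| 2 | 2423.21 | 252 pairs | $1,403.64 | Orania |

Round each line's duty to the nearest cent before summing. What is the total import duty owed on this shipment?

$2,774.00

Line 1 (3564.91, Casova, 1,979 units, $445,334.37):
Base rate for 3564.91 is $1.14/unit.
Duty = 1,979 × $1.14 = $2,256.06.
Line 2 (2423.21, Orania, 252 pairs, $1,403.64):
Base rate for 2423.21 is 6%.
2423.21 has an FTA preferential rate, but origin Orania is not Hesoria; base rate stands.
Additional duty on 2423.21 from Orania: +30.9%. Applied ad valorem rate: 6% + 30.9% = 36.9%.
Duty = $1,403.64 × 36.9% = $517.94.
Total = $2,256.06 + $517.94 = $2,774.00.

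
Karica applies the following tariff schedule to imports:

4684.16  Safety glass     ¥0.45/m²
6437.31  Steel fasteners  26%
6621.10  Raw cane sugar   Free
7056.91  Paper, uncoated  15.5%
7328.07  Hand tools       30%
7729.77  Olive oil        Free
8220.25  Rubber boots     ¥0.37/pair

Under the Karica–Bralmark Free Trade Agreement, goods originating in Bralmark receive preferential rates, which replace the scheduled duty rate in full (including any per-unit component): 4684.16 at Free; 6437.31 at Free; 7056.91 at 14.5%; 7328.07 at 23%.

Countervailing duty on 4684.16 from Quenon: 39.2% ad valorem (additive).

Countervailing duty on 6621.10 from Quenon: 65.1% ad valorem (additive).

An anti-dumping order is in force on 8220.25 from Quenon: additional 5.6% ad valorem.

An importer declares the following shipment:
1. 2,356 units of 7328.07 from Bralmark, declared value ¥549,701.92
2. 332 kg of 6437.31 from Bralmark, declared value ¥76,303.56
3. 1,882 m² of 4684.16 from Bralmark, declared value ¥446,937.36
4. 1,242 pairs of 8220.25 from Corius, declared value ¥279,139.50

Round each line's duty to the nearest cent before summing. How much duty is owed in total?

Line 1 (7328.07, Bralmark, 2,356 units, ¥549,701.92):
Base rate for 7328.07 is 30%.
Origin Bralmark qualifies under the Karica–Bralmark agreement and 7328.07 is covered: preferential rate 23% applies instead.
Duty = ¥549,701.92 × 23% = ¥126,431.44.
Line 2 (6437.31, Bralmark, 332 kg, ¥76,303.56):
Base rate for 6437.31 is 26%.
Origin Bralmark qualifies under the Karica–Bralmark agreement and 6437.31 is covered: preferential rate Free applies instead.
Duty = ¥76,303.56 × 0% = ¥0.00.
Line 3 (4684.16, Bralmark, 1,882 m², ¥446,937.36):
Base rate for 4684.16 is ¥0.45/m².
Origin Bralmark qualifies under the Karica–Bralmark agreement and 4684.16 is covered: preferential rate Free applies instead.
The additional-duty order on 4684.16 targets Quenon, not Bralmark; it does not apply.
Duty = ¥446,937.36 × 0% = ¥0.00.
Line 4 (8220.25, Corius, 1,242 pairs, ¥279,139.50):
Base rate for 8220.25 is ¥0.37/pair.
The additional-duty order on 8220.25 targets Quenon, not Corius; it does not apply.
Duty = 1,242 × ¥0.37 = ¥459.54.
Total = ¥126,431.44 + ¥0.00 + ¥0.00 + ¥459.54 = ¥126,890.98.

¥126,890.98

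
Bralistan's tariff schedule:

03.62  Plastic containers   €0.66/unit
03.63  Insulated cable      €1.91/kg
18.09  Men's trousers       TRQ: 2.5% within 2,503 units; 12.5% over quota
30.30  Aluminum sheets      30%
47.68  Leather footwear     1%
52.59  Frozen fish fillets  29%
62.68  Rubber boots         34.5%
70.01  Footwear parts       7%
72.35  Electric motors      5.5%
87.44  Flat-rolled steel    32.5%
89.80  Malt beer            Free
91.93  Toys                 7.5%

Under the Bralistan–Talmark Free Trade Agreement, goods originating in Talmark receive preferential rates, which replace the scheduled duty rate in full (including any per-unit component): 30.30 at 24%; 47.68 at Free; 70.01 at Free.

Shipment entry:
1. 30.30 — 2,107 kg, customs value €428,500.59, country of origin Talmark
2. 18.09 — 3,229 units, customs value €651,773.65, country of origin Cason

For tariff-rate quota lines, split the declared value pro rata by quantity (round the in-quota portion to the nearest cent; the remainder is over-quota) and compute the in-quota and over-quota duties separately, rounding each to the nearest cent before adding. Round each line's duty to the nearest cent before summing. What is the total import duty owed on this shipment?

€133,788.79

Line 1 (30.30, Talmark, 2,107 kg, €428,500.59):
Base rate for 30.30 is 30%.
Origin Talmark qualifies under the Bralistan–Talmark agreement and 30.30 is covered: preferential rate 24% applies instead.
Duty = €428,500.59 × 24% = €102,840.14.
Line 2 (18.09, Cason, 3,229 units, €651,773.65):
Code 18.09 is under a tariff-rate quota (threshold 2,503 units). In-quota: 2,503 units at 2.5%; over-quota: 726 units at 12.5%.
Pro-rata value split: in-quota = €651,773.65 × 2,503/3,229 = €505,230.55; over-quota = €651,773.65 − €505,230.55 = €146,543.10.
In-quota duty = €505,230.55 × 2.5% = €12,630.76. Over-quota duty = €146,543.10 × 12.5% = €18,317.89.
Line duty = €12,630.76 + €18,317.89 = €30,948.65.
Total = €102,840.14 + €30,948.65 = €133,788.79.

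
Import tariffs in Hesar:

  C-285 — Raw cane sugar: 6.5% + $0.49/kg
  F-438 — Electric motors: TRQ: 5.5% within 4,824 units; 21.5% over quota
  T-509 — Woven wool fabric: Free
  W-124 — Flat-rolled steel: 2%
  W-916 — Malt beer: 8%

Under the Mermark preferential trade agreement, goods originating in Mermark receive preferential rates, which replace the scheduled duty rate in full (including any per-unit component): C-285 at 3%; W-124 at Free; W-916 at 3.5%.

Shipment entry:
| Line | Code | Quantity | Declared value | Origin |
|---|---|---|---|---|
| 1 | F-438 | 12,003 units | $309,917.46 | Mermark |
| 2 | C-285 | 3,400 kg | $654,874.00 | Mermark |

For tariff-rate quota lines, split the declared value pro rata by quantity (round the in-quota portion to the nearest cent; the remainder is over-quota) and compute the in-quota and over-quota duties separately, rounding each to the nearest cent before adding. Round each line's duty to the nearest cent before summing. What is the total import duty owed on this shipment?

Line 1 (F-438, Mermark, 12,003 units, $309,917.46):
Code F-438 is under a tariff-rate quota (threshold 4,824 units). In-quota: 4,824 units at 5.5%; over-quota: 7,179 units at 21.5%.
Pro-rata value split: in-quota = $309,917.46 × 4,824/12,003 = $124,555.68; over-quota = $309,917.46 − $124,555.68 = $185,361.78.
In-quota duty = $124,555.68 × 5.5% = $6,850.56. Over-quota duty = $185,361.78 × 21.5% = $39,852.78.
Line duty = $6,850.56 + $39,852.78 = $46,703.34.
Line 2 (C-285, Mermark, 3,400 kg, $654,874.00):
Base rate for C-285 is 6.5% + $0.49/kg.
Origin Mermark qualifies under the Hesar–Mermark agreement and C-285 is covered: preferential rate 3% applies instead.
Duty = $654,874.00 × 3% = $19,646.22.
Total = $46,703.34 + $19,646.22 = $66,349.56.

$66,349.56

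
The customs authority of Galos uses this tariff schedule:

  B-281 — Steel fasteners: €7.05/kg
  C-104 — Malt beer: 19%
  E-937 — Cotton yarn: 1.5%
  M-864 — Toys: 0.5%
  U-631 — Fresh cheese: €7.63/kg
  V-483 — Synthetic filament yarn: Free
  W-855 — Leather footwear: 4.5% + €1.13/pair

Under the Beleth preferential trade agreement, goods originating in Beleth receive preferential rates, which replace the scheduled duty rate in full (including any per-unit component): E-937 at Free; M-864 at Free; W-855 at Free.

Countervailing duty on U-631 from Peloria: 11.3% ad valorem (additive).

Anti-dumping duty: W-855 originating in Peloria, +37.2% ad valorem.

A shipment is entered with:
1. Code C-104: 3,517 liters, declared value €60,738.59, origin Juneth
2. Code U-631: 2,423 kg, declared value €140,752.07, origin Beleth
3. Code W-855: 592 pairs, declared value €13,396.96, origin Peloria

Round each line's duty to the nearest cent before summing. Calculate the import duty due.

€36,283.31

Line 1 (C-104, Juneth, 3,517 liters, €60,738.59):
Base rate for C-104 is 19%.
Duty = €60,738.59 × 19% = €11,540.33.
Line 2 (U-631, Beleth, 2,423 kg, €140,752.07):
Base rate for U-631 is €7.63/kg.
Origin Beleth is the FTA partner but U-631 is not on the preference list; base rate stands.
The additional-duty order on U-631 targets Peloria, not Beleth; it does not apply.
Duty = 2,423 × €7.63 = €18,487.49.
Line 3 (W-855, Peloria, 592 pairs, €13,396.96):
Base rate for W-855 is 4.5% + €1.13/pair.
W-855 has an FTA preferential rate, but origin Peloria is not Beleth; base rate stands.
Additional duty on W-855 from Peloria: +37.2%. Applied ad valorem rate: 4.5% + 37.2% = 41.7%.
Duty = €13,396.96 × 41.7% + 592 × €1.13 = €6,255.49.
Total = €11,540.33 + €18,487.49 + €6,255.49 = €36,283.31.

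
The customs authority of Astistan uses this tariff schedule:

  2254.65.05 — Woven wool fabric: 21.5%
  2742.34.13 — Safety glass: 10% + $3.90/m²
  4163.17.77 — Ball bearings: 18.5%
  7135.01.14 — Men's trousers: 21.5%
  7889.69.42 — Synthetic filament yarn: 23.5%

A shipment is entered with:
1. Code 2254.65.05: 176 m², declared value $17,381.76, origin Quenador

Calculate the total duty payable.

$3,737.08

Line 1 (2254.65.05, Quenador, 176 m², $17,381.76):
Base rate for 2254.65.05 is 21.5%.
Duty = $17,381.76 × 21.5% = $3,737.08.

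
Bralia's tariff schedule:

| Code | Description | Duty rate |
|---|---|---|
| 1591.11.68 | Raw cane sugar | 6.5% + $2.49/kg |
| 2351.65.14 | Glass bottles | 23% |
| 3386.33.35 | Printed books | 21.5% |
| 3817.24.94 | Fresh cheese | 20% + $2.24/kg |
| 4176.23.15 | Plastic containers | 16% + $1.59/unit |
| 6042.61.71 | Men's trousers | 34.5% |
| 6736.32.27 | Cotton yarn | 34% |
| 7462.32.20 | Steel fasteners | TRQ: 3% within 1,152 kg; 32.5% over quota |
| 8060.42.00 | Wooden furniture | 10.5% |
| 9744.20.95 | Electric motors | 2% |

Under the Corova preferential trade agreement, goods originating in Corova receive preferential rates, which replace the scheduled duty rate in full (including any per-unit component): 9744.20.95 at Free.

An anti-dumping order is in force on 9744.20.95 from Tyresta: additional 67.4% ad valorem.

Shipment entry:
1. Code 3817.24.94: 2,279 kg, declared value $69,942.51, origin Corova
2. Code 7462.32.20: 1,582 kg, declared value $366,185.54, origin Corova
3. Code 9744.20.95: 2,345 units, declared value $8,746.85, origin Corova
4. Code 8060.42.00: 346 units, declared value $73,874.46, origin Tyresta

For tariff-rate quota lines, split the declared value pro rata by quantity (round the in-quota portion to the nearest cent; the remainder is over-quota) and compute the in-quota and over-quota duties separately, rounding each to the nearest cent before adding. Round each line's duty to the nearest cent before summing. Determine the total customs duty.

Line 1 (3817.24.94, Corova, 2,279 kg, $69,942.51):
Base rate for 3817.24.94 is 20% + $2.24/kg.
Origin Corova is the FTA partner but 3817.24.94 is not on the preference list; base rate stands.
Duty = $69,942.51 × 20% + 2,279 × $2.24 = $19,093.46.
Line 2 (7462.32.20, Corova, 1,582 kg, $366,185.54):
Code 7462.32.20 is under a tariff-rate quota (threshold 1,152 kg). In-quota: 1,152 kg at 3%; over-quota: 430 kg at 32.5%.
Pro-rata value split: in-quota = $366,185.54 × 1,152/1,582 = $266,653.44; over-quota = $366,185.54 − $266,653.44 = $99,532.10.
In-quota duty = $266,653.44 × 3% = $7,999.60. Over-quota duty = $99,532.10 × 32.5% = $32,347.93.
Line duty = $7,999.60 + $32,347.93 = $40,347.53.
Line 3 (9744.20.95, Corova, 2,345 units, $8,746.85):
Base rate for 9744.20.95 is 2%.
Origin Corova qualifies under the Bralia–Corova agreement and 9744.20.95 is covered: preferential rate Free applies instead.
The additional-duty order on 9744.20.95 targets Tyresta, not Corova; it does not apply.
Duty = $8,746.85 × 0% = $0.00.
Line 4 (8060.42.00, Tyresta, 346 units, $73,874.46):
Base rate for 8060.42.00 is 10.5%.
Duty = $73,874.46 × 10.5% = $7,756.82.
Total = $19,093.46 + $40,347.53 + $0.00 + $7,756.82 = $67,197.81.

$67,197.81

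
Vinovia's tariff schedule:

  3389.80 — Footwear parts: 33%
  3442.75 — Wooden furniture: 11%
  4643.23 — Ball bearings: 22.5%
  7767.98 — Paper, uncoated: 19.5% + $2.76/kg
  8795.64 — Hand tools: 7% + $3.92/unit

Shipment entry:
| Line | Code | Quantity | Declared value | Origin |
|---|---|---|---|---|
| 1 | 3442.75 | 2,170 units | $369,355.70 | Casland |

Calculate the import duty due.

Line 1 (3442.75, Casland, 2,170 units, $369,355.70):
Base rate for 3442.75 is 11%.
Duty = $369,355.70 × 11% = $40,629.13.

$40,629.13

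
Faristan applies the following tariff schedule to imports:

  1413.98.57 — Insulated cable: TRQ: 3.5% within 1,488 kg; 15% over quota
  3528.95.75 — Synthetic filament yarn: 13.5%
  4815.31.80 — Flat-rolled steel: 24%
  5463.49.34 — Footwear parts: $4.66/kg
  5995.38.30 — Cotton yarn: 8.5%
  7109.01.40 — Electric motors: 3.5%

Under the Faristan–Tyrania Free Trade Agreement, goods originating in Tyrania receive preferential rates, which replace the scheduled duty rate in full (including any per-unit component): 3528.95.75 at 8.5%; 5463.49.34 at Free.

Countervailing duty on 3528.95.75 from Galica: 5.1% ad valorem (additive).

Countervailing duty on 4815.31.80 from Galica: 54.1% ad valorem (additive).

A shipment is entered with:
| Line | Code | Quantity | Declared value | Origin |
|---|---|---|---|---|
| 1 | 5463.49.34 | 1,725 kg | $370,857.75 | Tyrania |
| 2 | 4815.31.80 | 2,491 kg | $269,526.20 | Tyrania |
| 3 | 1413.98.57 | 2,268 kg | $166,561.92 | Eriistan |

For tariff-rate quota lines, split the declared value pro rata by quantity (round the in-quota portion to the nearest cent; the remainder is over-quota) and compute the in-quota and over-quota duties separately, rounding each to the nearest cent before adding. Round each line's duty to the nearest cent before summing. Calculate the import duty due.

$77,103.53

Line 1 (5463.49.34, Tyrania, 1,725 kg, $370,857.75):
Base rate for 5463.49.34 is $4.66/kg.
Origin Tyrania qualifies under the Faristan–Tyrania agreement and 5463.49.34 is covered: preferential rate Free applies instead.
Duty = $370,857.75 × 0% = $0.00.
Line 2 (4815.31.80, Tyrania, 2,491 kg, $269,526.20):
Base rate for 4815.31.80 is 24%.
Origin Tyrania is the FTA partner but 4815.31.80 is not on the preference list; base rate stands.
The additional-duty order on 4815.31.80 targets Galica, not Tyrania; it does not apply.
Duty = $269,526.20 × 24% = $64,686.29.
Line 3 (1413.98.57, Eriistan, 2,268 kg, $166,561.92):
Code 1413.98.57 is under a tariff-rate quota (threshold 1,488 kg). In-quota: 1,488 kg at 3.5%; over-quota: 780 kg at 15%.
Pro-rata value split: in-quota = $166,561.92 × 1,488/2,268 = $109,278.72; over-quota = $166,561.92 − $109,278.72 = $57,283.20.
In-quota duty = $109,278.72 × 3.5% = $3,824.76. Over-quota duty = $57,283.20 × 15% = $8,592.48.
Line duty = $3,824.76 + $8,592.48 = $12,417.24.
Total = $0.00 + $64,686.29 + $12,417.24 = $77,103.53.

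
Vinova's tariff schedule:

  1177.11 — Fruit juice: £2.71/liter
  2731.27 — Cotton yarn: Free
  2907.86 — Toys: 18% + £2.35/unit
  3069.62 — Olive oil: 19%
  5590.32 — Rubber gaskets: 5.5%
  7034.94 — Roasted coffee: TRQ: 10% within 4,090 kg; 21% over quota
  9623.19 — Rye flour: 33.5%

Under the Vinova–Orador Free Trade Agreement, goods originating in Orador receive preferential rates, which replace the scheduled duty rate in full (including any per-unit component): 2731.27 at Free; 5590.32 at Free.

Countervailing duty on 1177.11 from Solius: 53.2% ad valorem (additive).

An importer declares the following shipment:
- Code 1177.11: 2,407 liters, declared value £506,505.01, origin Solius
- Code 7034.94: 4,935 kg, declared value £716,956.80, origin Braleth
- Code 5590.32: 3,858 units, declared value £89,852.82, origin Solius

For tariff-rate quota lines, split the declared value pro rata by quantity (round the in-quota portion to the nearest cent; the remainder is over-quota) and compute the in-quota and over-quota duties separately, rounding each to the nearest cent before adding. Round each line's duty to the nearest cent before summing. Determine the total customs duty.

Line 1 (1177.11, Solius, 2,407 liters, £506,505.01):
Base rate for 1177.11 is £2.71/liter.
Additional duty on 1177.11 from Solius: +53.2% ad valorem. Applied ad valorem rate = 53.2%.
Duty = £506,505.01 × 53.2% + 2,407 × £2.71 = £275,983.64.
Line 2 (7034.94, Braleth, 4,935 kg, £716,956.80):
Code 7034.94 is under a tariff-rate quota (threshold 4,090 kg). In-quota: 4,090 kg at 10%; over-quota: 845 kg at 21%.
Pro-rata value split: in-quota = £716,956.80 × 4,090/4,935 = £594,195.20; over-quota = £716,956.80 − £594,195.20 = £122,761.60.
In-quota duty = £594,195.20 × 10% = £59,419.52. Over-quota duty = £122,761.60 × 21% = £25,779.94.
Line duty = £59,419.52 + £25,779.94 = £85,199.46.
Line 3 (5590.32, Solius, 3,858 units, £89,852.82):
Base rate for 5590.32 is 5.5%.
5590.32 has an FTA preferential rate, but origin Solius is not Orador; base rate stands.
Duty = £89,852.82 × 5.5% = £4,941.91.
Total = £275,983.64 + £85,199.46 + £4,941.91 = £366,125.01.

£366,125.01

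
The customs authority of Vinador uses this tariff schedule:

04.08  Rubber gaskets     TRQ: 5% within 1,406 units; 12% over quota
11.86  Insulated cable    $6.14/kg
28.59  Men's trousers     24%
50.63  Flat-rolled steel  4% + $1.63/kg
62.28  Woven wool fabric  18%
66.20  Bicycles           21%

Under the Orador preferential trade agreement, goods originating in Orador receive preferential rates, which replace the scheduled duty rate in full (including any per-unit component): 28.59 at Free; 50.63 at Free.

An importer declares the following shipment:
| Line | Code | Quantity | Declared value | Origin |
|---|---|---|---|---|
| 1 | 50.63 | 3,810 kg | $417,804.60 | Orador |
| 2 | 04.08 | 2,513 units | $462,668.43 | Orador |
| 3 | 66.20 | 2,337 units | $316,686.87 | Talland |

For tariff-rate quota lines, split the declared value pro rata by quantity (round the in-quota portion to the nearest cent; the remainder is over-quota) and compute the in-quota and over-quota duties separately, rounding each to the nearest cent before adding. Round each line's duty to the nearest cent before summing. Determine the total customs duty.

Line 1 (50.63, Orador, 3,810 kg, $417,804.60):
Base rate for 50.63 is 4% + $1.63/kg.
Origin Orador qualifies under the Vinador–Orador agreement and 50.63 is covered: preferential rate Free applies instead.
Duty = $417,804.60 × 0% = $0.00.
Line 2 (04.08, Orador, 2,513 units, $462,668.43):
Code 04.08 is under a tariff-rate quota (threshold 1,406 units). In-quota: 1,406 units at 5%; over-quota: 1,107 units at 12%.
Pro-rata value split: in-quota = $462,668.43 × 1,406/2,513 = $258,858.66; over-quota = $462,668.43 − $258,858.66 = $203,809.77.
In-quota duty = $258,858.66 × 5% = $12,942.93. Over-quota duty = $203,809.77 × 12% = $24,457.17.
Line duty = $12,942.93 + $24,457.17 = $37,400.10.
Line 3 (66.20, Talland, 2,337 units, $316,686.87):
Base rate for 66.20 is 21%.
Duty = $316,686.87 × 21% = $66,504.24.
Total = $0.00 + $37,400.10 + $66,504.24 = $103,904.34.

$103,904.34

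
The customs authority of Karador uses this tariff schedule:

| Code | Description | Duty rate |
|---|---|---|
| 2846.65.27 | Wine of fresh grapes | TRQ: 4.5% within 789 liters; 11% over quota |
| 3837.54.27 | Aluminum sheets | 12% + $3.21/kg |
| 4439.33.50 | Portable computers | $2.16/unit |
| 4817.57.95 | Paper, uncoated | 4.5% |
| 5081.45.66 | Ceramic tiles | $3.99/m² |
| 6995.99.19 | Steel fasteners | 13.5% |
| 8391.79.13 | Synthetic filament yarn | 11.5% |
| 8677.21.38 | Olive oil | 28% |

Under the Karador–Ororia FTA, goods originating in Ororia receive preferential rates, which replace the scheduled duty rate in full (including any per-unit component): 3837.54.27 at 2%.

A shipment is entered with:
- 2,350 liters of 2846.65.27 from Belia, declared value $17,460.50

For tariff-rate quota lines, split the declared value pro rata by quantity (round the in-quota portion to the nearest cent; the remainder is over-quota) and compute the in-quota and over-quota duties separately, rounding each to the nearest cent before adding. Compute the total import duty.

$1,539.61

Line 1 (2846.65.27, Belia, 2,350 liters, $17,460.50):
Code 2846.65.27 is under a tariff-rate quota (threshold 789 liters). In-quota: 789 liters at 4.5%; over-quota: 1,561 liters at 11%.
Pro-rata value split: in-quota = $17,460.50 × 789/2,350 = $5,862.27; over-quota = $17,460.50 − $5,862.27 = $11,598.23.
In-quota duty = $5,862.27 × 4.5% = $263.80. Over-quota duty = $11,598.23 × 11% = $1,275.81.
Line duty = $263.80 + $1,275.81 = $1,539.61.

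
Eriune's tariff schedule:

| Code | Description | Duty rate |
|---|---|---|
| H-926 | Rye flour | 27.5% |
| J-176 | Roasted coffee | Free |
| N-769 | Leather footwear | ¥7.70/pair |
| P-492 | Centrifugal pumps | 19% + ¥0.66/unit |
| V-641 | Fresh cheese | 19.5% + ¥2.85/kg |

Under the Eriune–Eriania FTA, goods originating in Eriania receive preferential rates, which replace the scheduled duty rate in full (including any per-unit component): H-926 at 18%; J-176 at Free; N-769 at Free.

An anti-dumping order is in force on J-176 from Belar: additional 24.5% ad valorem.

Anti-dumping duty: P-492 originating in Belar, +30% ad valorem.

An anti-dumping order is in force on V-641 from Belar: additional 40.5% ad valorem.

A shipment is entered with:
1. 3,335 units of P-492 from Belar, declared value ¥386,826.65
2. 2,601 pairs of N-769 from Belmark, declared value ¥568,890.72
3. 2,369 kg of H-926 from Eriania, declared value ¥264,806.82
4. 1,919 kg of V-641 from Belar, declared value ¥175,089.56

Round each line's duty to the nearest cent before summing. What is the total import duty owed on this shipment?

¥369,961.98

Line 1 (P-492, Belar, 3,335 units, ¥386,826.65):
Base rate for P-492 is 19% + ¥0.66/unit.
Additional duty on P-492 from Belar: +30%. Applied ad valorem rate: 19% + 30% = 49%.
Duty = ¥386,826.65 × 49% + 3,335 × ¥0.66 = ¥191,746.16.
Line 2 (N-769, Belmark, 2,601 pairs, ¥568,890.72):
Base rate for N-769 is ¥7.70/pair.
N-769 has an FTA preferential rate, but origin Belmark is not Eriania; base rate stands.
Duty = 2,601 × ¥7.70 = ¥20,027.70.
Line 3 (H-926, Eriania, 2,369 kg, ¥264,806.82):
Base rate for H-926 is 27.5%.
Origin Eriania qualifies under the Eriune–Eriania agreement and H-926 is covered: preferential rate 18% applies instead.
Duty = ¥264,806.82 × 18% = ¥47,665.23.
Line 4 (V-641, Belar, 1,919 kg, ¥175,089.56):
Base rate for V-641 is 19.5% + ¥2.85/kg.
Additional duty on V-641 from Belar: +40.5%. Applied ad valorem rate: 19.5% + 40.5% = 60%.
Duty = ¥175,089.56 × 60% + 1,919 × ¥2.85 = ¥110,522.89.
Total = ¥191,746.16 + ¥20,027.70 + ¥47,665.23 + ¥110,522.89 = ¥369,961.98.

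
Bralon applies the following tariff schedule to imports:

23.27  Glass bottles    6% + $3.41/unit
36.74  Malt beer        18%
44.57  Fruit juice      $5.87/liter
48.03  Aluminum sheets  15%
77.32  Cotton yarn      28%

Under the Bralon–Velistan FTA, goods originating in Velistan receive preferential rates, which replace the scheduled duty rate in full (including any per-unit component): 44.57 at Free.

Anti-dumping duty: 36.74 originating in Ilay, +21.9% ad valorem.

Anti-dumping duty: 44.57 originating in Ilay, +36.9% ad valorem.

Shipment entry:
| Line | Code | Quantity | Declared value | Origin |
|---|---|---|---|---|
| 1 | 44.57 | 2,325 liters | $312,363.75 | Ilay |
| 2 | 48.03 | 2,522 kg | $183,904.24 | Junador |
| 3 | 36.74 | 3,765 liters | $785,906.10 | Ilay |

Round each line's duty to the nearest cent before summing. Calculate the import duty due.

$470,072.14

Line 1 (44.57, Ilay, 2,325 liters, $312,363.75):
Base rate for 44.57 is $5.87/liter.
44.57 has an FTA preferential rate, but origin Ilay is not Velistan; base rate stands.
Additional duty on 44.57 from Ilay: +36.9% ad valorem. Applied ad valorem rate = 36.9%.
Duty = $312,363.75 × 36.9% + 2,325 × $5.87 = $128,909.97.
Line 2 (48.03, Junador, 2,522 kg, $183,904.24):
Base rate for 48.03 is 15%.
Duty = $183,904.24 × 15% = $27,585.64.
Line 3 (36.74, Ilay, 3,765 liters, $785,906.10):
Base rate for 36.74 is 18%.
Additional duty on 36.74 from Ilay: +21.9%. Applied ad valorem rate: 18% + 21.9% = 39.9%.
Duty = $785,906.10 × 39.9% = $313,576.53.
Total = $128,909.97 + $27,585.64 + $313,576.53 = $470,072.14.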